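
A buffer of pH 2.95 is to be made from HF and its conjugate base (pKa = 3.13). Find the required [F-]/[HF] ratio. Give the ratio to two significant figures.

ratio = 0.66

pH = pKa + log(r) ⇒ log(r) = 2.95 − 3.13 = -0.18
r = [F-]/[HF] = 10^(-0.18) = 0.661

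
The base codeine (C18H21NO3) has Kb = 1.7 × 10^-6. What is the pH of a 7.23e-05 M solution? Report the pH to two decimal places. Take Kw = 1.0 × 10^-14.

pH = 9.01

C18H21NO3 + H2O ⇌ C18H22NO3+ + OH-
Let x = [OH-] at equilibrium. Kb = x²/(7.23e-05 − x).
The 5% rule fails; solving x² + Kb·x − Kb·C₀ = 0 exactly:
x = (−Kb + √(Kb² + 4·Kb·C₀))/2 = 1.03 × 10^-5 M
pOH = 4.99, so pH = 14.00 − pOH = 9.01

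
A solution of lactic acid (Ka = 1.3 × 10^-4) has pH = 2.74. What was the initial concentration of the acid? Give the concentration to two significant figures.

[H+] = 10^(-2.74) = 1.82 × 10^-3 M = x
Ka = x²/(C₀ − x) ⇒ C₀ = x + x²/Ka
C₀ = 1.82 × 10^-3 + (1.82 × 10^-3)²/(1.3 × 10^-4) = 2.73 × 10^-2 M

C₀ = 2.7 × 10^-2 M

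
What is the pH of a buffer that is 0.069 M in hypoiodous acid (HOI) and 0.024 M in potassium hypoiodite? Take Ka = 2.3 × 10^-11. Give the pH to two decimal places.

pKa = −log(2.3 × 10^-11) = 10.638
Henderson–Hasselbalch: pH = pKa + log([OI-]/[HOI]) = 10.638 + log(0.024/0.069)
pH = 10.638 + (-0.459) = 10.18

pH = 10.18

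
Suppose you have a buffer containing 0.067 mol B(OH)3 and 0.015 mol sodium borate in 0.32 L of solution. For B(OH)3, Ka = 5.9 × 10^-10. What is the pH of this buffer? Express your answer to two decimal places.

pKa = −log(5.9 × 10^-10) = 9.229
Henderson–Hasselbalch: pH = pKa + log([B(OH)4-]/[B(OH)3]) = 9.229 + log(0.015/0.067)
pH = 9.229 + (-0.650) = 8.58

pH = 8.58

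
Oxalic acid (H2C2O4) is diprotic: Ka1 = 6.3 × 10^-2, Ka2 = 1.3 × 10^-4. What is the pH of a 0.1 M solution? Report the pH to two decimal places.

Ka1 ≫ Ka2, so treat the first dissociation as the only significant source of H+.
Ka1 = x²/(0.1 − x) = 6.3 × 10^-2
Solving the quadratic: x = (−Ka1 + √(Ka1² + 4·Ka1·C₀))/2 = 5.39 × 10^-2 M
pH = −log(5.39 × 10^-2) = 1.27

pH = 1.27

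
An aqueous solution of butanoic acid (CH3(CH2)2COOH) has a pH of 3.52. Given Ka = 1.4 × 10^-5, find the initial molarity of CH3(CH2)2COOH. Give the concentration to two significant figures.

C₀ = 6.8 × 10^-3 M

[H+] = 10^(-3.52) = 3.02 × 10^-4 M = x
Ka = x²/(C₀ − x) ⇒ C₀ = x + x²/Ka
C₀ = 3.02 × 10^-4 + (3.02 × 10^-4)²/(1.4 × 10^-5) = 6.82 × 10^-3 M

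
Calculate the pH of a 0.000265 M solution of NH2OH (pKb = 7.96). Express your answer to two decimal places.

pH = 8.23

NH2OH + H2O ⇌ NH3OH+ + OH-
Kb = 10^(−7.96) = 1.10 × 10^-8
Kb = x²/(0.000265 − x) = 1.10 × 10^-8
Neglecting x in the denominator: x = √(1.10 × 10^-8 × 0.000265) = 1.71 × 10^-6 M
(x/C₀ = 0.64% < 5%, so the approximation holds.)
pOH = 5.77, so pH = 14.00 − pOH = 8.23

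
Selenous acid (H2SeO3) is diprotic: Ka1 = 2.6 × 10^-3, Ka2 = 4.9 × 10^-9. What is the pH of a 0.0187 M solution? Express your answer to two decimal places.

Ka1 ≫ Ka2, so treat the first dissociation as the only significant source of H+.
Ka1 = x²/(0.0187 − x) = 2.6 × 10^-3
Solving the quadratic: x = (−Ka1 + √(Ka1² + 4·Ka1·C₀))/2 = 5.79 × 10^-3 M
pH = −log(5.79 × 10^-3) = 2.24

pH = 2.24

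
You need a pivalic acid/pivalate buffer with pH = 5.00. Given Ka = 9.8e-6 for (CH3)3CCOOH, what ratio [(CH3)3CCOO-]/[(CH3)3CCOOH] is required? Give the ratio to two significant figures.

pKa = -log(9.8 × 10^-6) = 5.009
pH = pKa + log(r) ⇒ log(r) = 5.00 − 5.009 = -0.009
r = [(CH3)3CCOO-]/[(CH3)3CCOOH] = 10^(-0.009) = 0.979

ratio = 0.98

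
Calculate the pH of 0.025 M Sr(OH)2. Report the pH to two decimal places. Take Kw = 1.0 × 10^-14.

Sr(OH)2 is a strong base (each formula unit releases 2 OH-); [OH-] = 0.05 M.
pOH = -log(0.05) = 1.30
pH = 14.00 - 1.30 = 12.70

pH = 12.70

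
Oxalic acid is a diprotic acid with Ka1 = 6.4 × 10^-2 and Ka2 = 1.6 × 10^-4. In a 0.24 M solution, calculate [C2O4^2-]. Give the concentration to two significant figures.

1.6 × 10^-4 M

First ionization gives [H+] ≈ [HC2O4-] = 9.60 × 10^-2 M.
Second step: Ka2 = [H+][C2O4^2-]/[HC2O4-] ≈ [C2O4^2-] (since [H+] ≈ [HC2O4-]).
So [C2O4^2-] ≈ Ka2.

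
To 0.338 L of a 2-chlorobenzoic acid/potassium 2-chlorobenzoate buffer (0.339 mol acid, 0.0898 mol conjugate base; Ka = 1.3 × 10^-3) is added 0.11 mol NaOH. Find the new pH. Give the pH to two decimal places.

pH = 2.83

OH- converts ClC6H4COOH to ClC6H4COO-: ClC6H4COOH → 0.229 mol, ClC6H4COO- → 0.2 mol.
pKa = −log(1.3 × 10^-3) = 2.886
pH = pKa + log(n_ClC6H4COO-/n_ClC6H4COOH) = 2.886 + log(0.2/0.229) = 2.886 + (-0.059)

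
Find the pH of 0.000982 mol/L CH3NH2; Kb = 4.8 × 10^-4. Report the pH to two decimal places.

CH3NH2 + H2O ⇌ CH3NH3+ + OH-
From the ICE table, Kb = [OH-]²/(0.000982 − [OH-]) = 4.8 × 10^-4.
[OH-] is not negligible relative to C₀; solve [OH-]² + 0.00048·[OH-] − 4.71e-07 = 0.
[OH-] = [−0.00048 + √(0.00048² + 1.89e-06)]/2 = 4.87 × 10^-4 M
pOH = −log(4.87 × 10^-4) = 3.31; pH = 14.00 − 3.31 = 10.69

pH = 10.69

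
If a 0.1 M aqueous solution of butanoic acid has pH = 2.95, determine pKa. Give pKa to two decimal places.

[H+] = 10^(-2.95) = 1.12 × 10^-3 M
At equilibrium [HA] = 0.1 − 1.12 × 10^-3 = 9.89 × 10^-2 M
Ka = [H+][A-]/[HA] = (1.12 × 10^-3)² / 9.89 × 10^-2 = 1.27 × 10^-5
pKa = -log(1.27 × 10^-5) = 4.90

pKa = 4.90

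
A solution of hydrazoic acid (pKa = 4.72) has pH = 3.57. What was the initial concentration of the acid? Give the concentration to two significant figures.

C₀ = 4.1 × 10^-3 M

[H+] = 10^(-3.57) = 2.69 × 10^-4 M = x
Ka = 10^(−4.72) = 1.91 × 10^-5
Ka = x²/(C₀ − x) ⇒ C₀ = x + x²/Ka
C₀ = 2.69 × 10^-4 + (2.69 × 10^-4)²/(1.91 × 10^-5) = 4.06 × 10^-3 M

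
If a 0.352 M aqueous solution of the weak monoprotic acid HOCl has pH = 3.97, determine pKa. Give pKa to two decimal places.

[H+] = 10^(-3.97) = 1.07 × 10^-4 M
At equilibrium [HA] = 0.352 − 1.07 × 10^-4 = 3.52 × 10^-1 M
Ka = [H+][A-]/[HA] = (1.07 × 10^-4)² / 3.52 × 10^-1 = 3.25 × 10^-8
pKa = -log(3.25 × 10^-8) = 7.49

pKa = 7.49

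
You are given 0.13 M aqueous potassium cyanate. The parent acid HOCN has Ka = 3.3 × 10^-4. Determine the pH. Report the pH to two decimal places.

OCN- is the conjugate base of the weak acid HOCN.
Kb = Kw/Ka = 1.0×10^-14 / 3.3 × 10^-4 = 3.03 × 10^-11
From the ICE table, Kb = [OH-]²/(0.13 − [OH-]) = 3.03 × 10^-11.
Neglecting [OH-] in the denominator: [OH-] = √(3.03 × 10^-11 × 0.13) = 1.98 × 10^-6 M
pOH = −log(1.98 × 10^-6) = 5.70; pH = 14.00 − 5.70 = 8.30

pH = 8.30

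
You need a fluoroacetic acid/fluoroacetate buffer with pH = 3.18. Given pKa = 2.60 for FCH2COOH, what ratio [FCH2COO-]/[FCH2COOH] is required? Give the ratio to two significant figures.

ratio = 3.8

pH = pKa + log(r) ⇒ log(r) = 3.18 − 2.60 = +0.58
r = [FCH2COO-]/[FCH2COOH] = 10^(+0.58) = 3.8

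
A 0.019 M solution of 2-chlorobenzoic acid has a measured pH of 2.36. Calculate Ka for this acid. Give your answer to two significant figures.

Ka = 1.3 × 10^-3

[H+] = 10^(-2.36) = 4.37 × 10^-3 M
At equilibrium [HA] = 0.019 − 4.37 × 10^-3 = 1.46 × 10^-2 M
Ka = [H+][A-]/[HA] = (4.37 × 10^-3)² / 1.46 × 10^-2 = 1.3 × 10^-3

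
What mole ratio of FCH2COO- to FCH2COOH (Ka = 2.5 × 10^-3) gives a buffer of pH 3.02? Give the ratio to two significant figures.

pKa = -log(2.5 × 10^-3) = 2.602
pH = pKa + log(r) ⇒ log(r) = 3.02 − 2.602 = +0.418
r = [FCH2COO-]/[FCH2COOH] = 10^(+0.418) = 2.62

ratio = 2.6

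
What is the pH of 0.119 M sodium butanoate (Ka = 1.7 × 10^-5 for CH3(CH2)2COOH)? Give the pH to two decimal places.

CH3(CH2)2COO- is the conjugate base of the weak acid CH3(CH2)2COOH.
Kb = Kw/Ka = 1.0×10^-14 / 1.7 × 10^-5 = 5.88 × 10^-10
Let x = [OH-] at equilibrium. Kb = x²/(0.119 − x).
Assume x ≪ 0.119: x ≈ √(5.88 × 10^-10 × 0.119) = 8.36 × 10^-6 M
pOH = 5.08, so pH = 14.00 − pOH = 8.92

pH = 8.92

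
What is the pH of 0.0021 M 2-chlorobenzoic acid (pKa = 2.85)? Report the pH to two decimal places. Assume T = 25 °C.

ClC6H4COOH ⇌ ClC6H4COO- + H+
Ka = 10^(−2.85) = 1.41 × 10^-3
From the ICE table, Ka = [H+]²/(0.0021 − [H+]) = 1.41 × 10^-3.
Here C₀/Ka ≈ 1.49, so the small-[H+] approximation fails. Use the quadratic:
[H+] = [−0.00141 + √(0.00141² + 1.18e-05)]/2 = 1.15 × 10^-3 M
pH = −log[H+] = −log(1.15 × 10^-3) = 2.94

pH = 2.94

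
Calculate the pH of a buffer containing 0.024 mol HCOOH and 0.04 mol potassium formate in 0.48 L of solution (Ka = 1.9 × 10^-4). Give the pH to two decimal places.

pH = 3.94

pKa = −log(1.9 × 10^-4) = 3.721
pH = pKa + log([A⁻]/[HA]) = 3.721 + log(0.04/0.024)
pH = 3.721 + (+0.222) = 3.94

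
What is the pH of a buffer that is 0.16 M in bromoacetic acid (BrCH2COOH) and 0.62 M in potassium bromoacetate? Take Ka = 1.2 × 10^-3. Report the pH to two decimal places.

pH = 3.51

pKa = −log(1.2 × 10^-3) = 2.921
Henderson–Hasselbalch: pH = pKa + log([BrCH2COO-]/[BrCH2COOH]) = 2.921 + log(0.62/0.16)
pH = 2.921 + (+0.588) = 3.51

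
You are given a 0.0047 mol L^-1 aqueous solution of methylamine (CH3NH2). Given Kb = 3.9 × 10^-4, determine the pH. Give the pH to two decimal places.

pH = 11.07

CH3NH2 + H2O ⇌ CH3NH3+ + OH-
Kb = [OH-]²/(0.0047 − [OH-]) = 3.9 × 10^-4
[OH-] is not negligible relative to C₀; solve [OH-]² + 0.00039·[OH-] − 1.83e-06 = 0.
[OH-] = [−0.00039 + √(0.00039² + 7.33e-06)]/2 = 1.17 × 10^-3 M
pOH = 2.93, so pH = 14.00 − pOH = 11.07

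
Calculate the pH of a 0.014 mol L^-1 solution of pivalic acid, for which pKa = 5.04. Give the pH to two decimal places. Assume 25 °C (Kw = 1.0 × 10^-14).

pH = 3.45

(CH3)3CCOOH ⇌ (CH3)3CCOO- + H+
Ka = 10^(−5.04) = 9.12 × 10^-6
Let x = [H+] at equilibrium. Ka = x²/(0.014 − x).
Neglecting x in the denominator: x = √(9.12 × 10^-6 × 0.014) = 3.57 × 10^-4 M
pH = −log[H+] = −log(3.57 × 10^-4) = 3.45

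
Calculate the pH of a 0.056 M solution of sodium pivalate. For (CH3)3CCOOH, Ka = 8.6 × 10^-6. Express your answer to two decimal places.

pH = 8.91

(CH3)3CCOO- is the conjugate base of the weak acid (CH3)3CCOOH.
Kb = Kw/Ka = 1.0×10^-14 / 8.6 × 10^-6 = 1.16 × 10^-9
Kb = x²/(0.056 − x) = 1.16 × 10^-9
Assume x ≪ 0.056: x ≈ √(1.16 × 10^-9 × 0.056) = 8.06 × 10^-6 M
(x/C₀ = 0.014% < 5%, so the approximation holds.)
pOH = −log(8.06 × 10^-6) = 5.09; pH = 14.00 − 5.09 = 8.91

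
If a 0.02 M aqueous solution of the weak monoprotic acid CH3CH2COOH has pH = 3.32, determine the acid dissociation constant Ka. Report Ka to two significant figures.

Ka = 1.2 × 10^-5

[H+] = 10^(-3.32) = 4.79 × 10^-4 M
At equilibrium [HA] = 0.02 − 4.79 × 10^-4 = 1.95 × 10^-2 M
Ka = [H+][A-]/[HA] = (4.79 × 10^-4)² / 1.95 × 10^-2 = 1.2 × 10^-5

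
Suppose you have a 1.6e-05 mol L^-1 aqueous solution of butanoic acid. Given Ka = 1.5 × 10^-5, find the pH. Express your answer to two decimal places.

CH3(CH2)2COOH ⇌ CH3(CH2)2COO- + H+
Ka = [H+]²/(1.6e-05 − [H+]) = 1.5 × 10^-5
Here C₀/Ka ≈ 1.07, so the small-[H+] approximation fails. Use the quadratic:
[H+] = [−1.5e-05 + √(1.5e-05² + 9.6e-10)]/2 = 9.71 × 10^-6 M
pH = −log[H+] = −log(9.71 × 10^-6) = 5.01

pH = 5.01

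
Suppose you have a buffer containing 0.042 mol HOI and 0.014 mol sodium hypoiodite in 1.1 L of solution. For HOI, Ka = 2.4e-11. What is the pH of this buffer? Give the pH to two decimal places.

pH = 10.14

pKa = −log(2.4 × 10^-11) = 10.620
Henderson–Hasselbalch: pH = pKa + log([OI-]/[HOI]) = 10.620 + log(0.014/0.042)
pH = 10.620 + (-0.477) = 10.14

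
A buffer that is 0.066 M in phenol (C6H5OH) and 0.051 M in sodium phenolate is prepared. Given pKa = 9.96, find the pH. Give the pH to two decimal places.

Henderson–Hasselbalch: pH = pKa + log([C6H5O-]/[C6H5OH]) = 9.96 + log(0.051/0.066)
pH = 9.96 + (-0.112) = 9.85

pH = 9.85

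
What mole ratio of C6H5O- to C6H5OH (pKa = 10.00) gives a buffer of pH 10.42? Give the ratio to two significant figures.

pH = pKa + log(r) ⇒ log(r) = 10.42 − 10.00 = +0.42
r = [C6H5O-]/[C6H5OH] = 10^(+0.42) = 2.63

ratio = 2.6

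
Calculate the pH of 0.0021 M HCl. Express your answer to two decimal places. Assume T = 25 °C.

pH = 2.68

HCl is a strong acid and dissociates completely, so [H+] = 0.0021 M.
pH = -log(0.0021) = 2.68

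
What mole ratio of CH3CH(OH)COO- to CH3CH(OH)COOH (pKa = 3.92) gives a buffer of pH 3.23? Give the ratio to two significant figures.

pH = pKa + log(r) ⇒ log(r) = 3.23 − 3.92 = -0.69
r = [CH3CH(OH)COO-]/[CH3CH(OH)COOH] = 10^(-0.69) = 0.204

ratio = 0.20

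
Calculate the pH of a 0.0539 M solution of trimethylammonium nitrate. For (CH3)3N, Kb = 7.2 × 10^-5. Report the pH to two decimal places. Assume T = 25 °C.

(CH3)3NH+ is the conjugate acid of the weak base (CH3)3N.
Ka = Kw/Kb = 1.0×10^-14 / 7.2 × 10^-5 = 1.39 × 10^-10
From the ICE table, Ka = x²/(0.0539 − x) = 1.39 × 10^-10.
Assume x ≪ 0.0539: x ≈ √(1.39 × 10^-10 × 0.0539) = 2.74 × 10^-6 M
(x/C₀ = 0.0051% < 5%, so the approximation holds.)
pH = −log(2.74 × 10^-6) = 5.56

pH = 5.56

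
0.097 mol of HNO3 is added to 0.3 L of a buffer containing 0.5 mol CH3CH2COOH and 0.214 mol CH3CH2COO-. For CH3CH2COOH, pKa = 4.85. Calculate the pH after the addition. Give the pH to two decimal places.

After neutralization: n(CH3CH2COOH) = 0.597 mol, n(CH3CH2COO-) = 0.117 mol.
pH = pKa + log([A⁻]/[HA]) = 4.85 + log(0.117/0.597) = 4.85 -0.708

pH = 4.14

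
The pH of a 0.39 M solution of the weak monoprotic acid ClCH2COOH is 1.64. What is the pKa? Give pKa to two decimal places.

pKa = 2.84

[H+] = 10^(-1.64) = 2.29 × 10^-2 M
At equilibrium [HA] = 0.39 − 2.29 × 10^-2 = 3.67 × 10^-1 M
Ka = [H+][A-]/[HA] = (2.29 × 10^-2)² / 3.67 × 10^-1 = 1.43 × 10^-3
pKa = -log(1.43 × 10^-3) = 2.84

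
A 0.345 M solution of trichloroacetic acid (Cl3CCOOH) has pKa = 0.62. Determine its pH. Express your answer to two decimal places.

Cl3CCOOH ⇌ Cl3CCOO- + H+
Ka = 10^(−0.62) = 2.40 × 10^-1
Ka = [H+]²/(0.345 − [H+]) = 2.40 × 10^-1
The 5% rule fails; solving [H+]² + Ka·[H+] − Ka·C₀ = 0 exactly:
[H+] = (−Ka + √(Ka² + 4·Ka·C₀))/2 = 1.92 × 10^-1 M
pH = −log[H+] = −log(1.92 × 10^-1) = 0.72

pH = 0.72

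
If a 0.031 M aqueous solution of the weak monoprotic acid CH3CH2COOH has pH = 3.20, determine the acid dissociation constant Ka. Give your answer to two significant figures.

Ka = 1.3 × 10^-5

[H+] = 10^(-3.20) = 6.31 × 10^-4 M
At equilibrium [HA] = 0.031 − 6.31 × 10^-4 = 3.04 × 10^-2 M
Ka = [H+][A-]/[HA] = (6.31 × 10^-4)² / 3.04 × 10^-2 = 1.3 × 10^-5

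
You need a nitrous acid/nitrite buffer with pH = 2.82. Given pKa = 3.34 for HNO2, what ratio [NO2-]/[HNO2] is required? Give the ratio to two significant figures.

pH = pKa + log(r) ⇒ log(r) = 2.82 − 3.34 = -0.52
r = [NO2-]/[HNO2] = 10^(-0.52) = 0.302

ratio = 0.30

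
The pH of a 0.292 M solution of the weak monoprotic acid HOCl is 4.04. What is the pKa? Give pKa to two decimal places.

pKa = 7.55

[H+] = 10^(-4.04) = 9.12 × 10^-5 M
At equilibrium [HA] = 0.292 − 9.12 × 10^-5 = 2.92 × 10^-1 M
Ka = [H+][A-]/[HA] = (9.12 × 10^-5)² / 2.92 × 10^-1 = 2.85 × 10^-8
pKa = -log(2.85 × 10^-8) = 7.55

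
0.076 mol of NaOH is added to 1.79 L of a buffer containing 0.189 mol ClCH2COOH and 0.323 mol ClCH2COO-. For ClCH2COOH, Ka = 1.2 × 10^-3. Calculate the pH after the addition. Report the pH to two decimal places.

pH = 3.47

OH- converts ClCH2COOH to ClCH2COO-: ClCH2COOH → 0.113 mol, ClCH2COO- → 0.399 mol.
pKa = −log(1.2 × 10^-3) = 2.921
pH = pKa + log([A⁻]/[HA]) = 2.921 + log(0.399/0.113) = 2.921 +0.548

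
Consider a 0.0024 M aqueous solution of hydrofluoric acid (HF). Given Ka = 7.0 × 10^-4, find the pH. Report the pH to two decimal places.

pH = 3.00

HF ⇌ F- + H+
Let x = [H+] at equilibrium. Ka = x²/(0.0024 − x).
x is not negligible relative to C₀; solve x² + 0.0007·x − 1.68e-06 = 0.
x = (−Ka + √(Ka² + 4·Ka·C₀))/2 = 9.93 × 10^-4 M
pH = −log[H+] = −log(9.93 × 10^-4) = 3.00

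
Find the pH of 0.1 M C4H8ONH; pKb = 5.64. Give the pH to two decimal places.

pH = 10.68

C4H8ONH + H2O ⇌ C4H8ONH2+ + OH-
Kb = 10^(−5.64) = 2.29 × 10^-6
Let x = [OH-] at equilibrium. Kb = x²/(0.1 − x).
Neglecting x in the denominator: x = √(2.29 × 10^-6 × 0.1) = 4.79 × 10^-4 M
pOH = −log(4.79 × 10^-4) = 3.32; pH = 14.00 − 3.32 = 10.68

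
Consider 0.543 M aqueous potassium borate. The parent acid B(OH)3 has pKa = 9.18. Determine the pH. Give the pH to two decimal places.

pH = 11.46

B(OH)4- is the conjugate base of the weak acid B(OH)3.
Ka = 10^(−9.18) = 6.61 × 10^-10
Kb = Kw/Ka = 1.0×10^-14 / 6.61 × 10^-10 = 1.51 × 10^-5
Kb = x²/(0.543 − x) = 1.51 × 10^-5
Neglecting x in the denominator: x = √(1.51 × 10^-5 × 0.543) = 2.86 × 10^-3 M
pOH = 2.54, so pH = 14.00 − pOH = 11.46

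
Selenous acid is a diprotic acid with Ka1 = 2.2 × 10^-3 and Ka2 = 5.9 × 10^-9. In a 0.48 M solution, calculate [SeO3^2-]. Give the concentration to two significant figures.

5.9 × 10^-9 M

First ionization gives [H+] ≈ [HSeO3-] = 3.14 × 10^-2 M.
Second step: Ka2 = [H+][SeO3^2-]/[HSeO3-] ≈ [SeO3^2-] (since [H+] ≈ [HSeO3-]).
So [SeO3^2-] ≈ Ka2.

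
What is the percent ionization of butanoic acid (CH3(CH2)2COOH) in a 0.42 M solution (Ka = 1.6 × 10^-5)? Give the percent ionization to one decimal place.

CH3(CH2)2COOH ⇌ CH3(CH2)2COO- + H+; let x = [H+] at equilibrium.
x ≈ √(Ka·C₀) = √(1.6 × 10^-5 × 0.42) = 2.59 × 10^-3 M
% ionization = x/C₀ × 100% = 2.59 × 10^-3/0.42 × 100% = 0.6%

0.6%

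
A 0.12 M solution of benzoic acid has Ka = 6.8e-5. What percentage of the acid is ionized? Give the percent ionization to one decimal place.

2.4%

C6H5COOH ⇌ C6H5COO- + H+; let x = [H+] at equilibrium.
x ≈ √(Ka·C₀) = √(6.8 × 10^-5 × 0.12) = 2.86 × 10^-3 M
% ionization = x/C₀ × 100% = 2.86 × 10^-3/0.12 × 100% = 2.4%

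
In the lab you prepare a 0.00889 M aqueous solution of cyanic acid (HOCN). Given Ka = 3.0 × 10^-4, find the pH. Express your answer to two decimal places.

HOCN ⇌ OCN- + H+
Ka = [H+]²/(0.00889 − [H+]) = 3.0 × 10^-4
[H+] is not negligible relative to C₀; solve [H+]² + 0.0003·[H+] − 2.67e-06 = 0.
[H+] = [−0.0003 + √(0.0003² + 1.07e-05)]/2 = 1.49 × 10^-3 M
pH = −log[H+] = −log(1.49 × 10^-3) = 2.83

pH = 2.83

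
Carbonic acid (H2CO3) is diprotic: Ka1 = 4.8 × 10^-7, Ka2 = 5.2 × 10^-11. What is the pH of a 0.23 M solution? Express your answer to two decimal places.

Since Ka1 ≫ Ka2, the first ionization dominates [H+].
Ka1 = x²/(0.23 − x) = 4.8 × 10^-7
x ≈ √(4.8 × 10^-7 × 0.23) = 3.32 × 10^-4 M
pH = −log(3.32 × 10^-4) = 3.48

pH = 3.48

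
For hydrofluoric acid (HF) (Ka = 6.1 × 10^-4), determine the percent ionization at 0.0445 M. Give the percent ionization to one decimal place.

11.0%

HF ⇌ F- + H+; let x = [H+] at equilibrium.
Solve x² + 0.00061x − 2.71e-05 = 0 → x = 4.91 × 10^-3 M
Fraction ionized = 4.91 × 10^-3 / 0.0445 = 0.1103 → 11.0%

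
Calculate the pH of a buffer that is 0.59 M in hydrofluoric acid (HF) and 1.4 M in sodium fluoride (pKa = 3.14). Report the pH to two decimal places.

pH = 3.52

Henderson–Hasselbalch: pH = pKa + log([F-]/[HF]) = 3.14 + log(1.4/0.59)
pH = 3.14 + (+0.375) = 3.52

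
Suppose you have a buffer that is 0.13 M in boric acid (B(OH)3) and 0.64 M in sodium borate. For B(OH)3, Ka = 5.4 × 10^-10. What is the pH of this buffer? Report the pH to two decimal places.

pKa = −log(5.4 × 10^-10) = 9.268
Using pH = pKa + log([base]/[acid]) with [base]/[acid] = 0.64/0.13:
pH = 9.268 + (+0.692) = 9.96

pH = 9.96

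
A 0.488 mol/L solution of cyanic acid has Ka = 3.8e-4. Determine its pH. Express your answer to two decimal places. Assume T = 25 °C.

pH = 1.87

HOCN ⇌ OCN- + H+
From the ICE table, Ka = [H+]²/(0.488 − [H+]) = 3.8 × 10^-4.
Neglecting [H+] in the denominator: [H+] = √(3.8 × 10^-4 × 0.488) = 1.36 × 10^-2 M
([H+]/C₀ = 2.8% < 5%, so the approximation holds.)
pH = −log(1.36 × 10^-2) = 1.87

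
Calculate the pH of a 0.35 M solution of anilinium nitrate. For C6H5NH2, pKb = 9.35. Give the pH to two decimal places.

pH = 2.55

C6H5NH3+ is the conjugate acid of the weak base C6H5NH2.
Kb = 10^(−9.35) = 4.47 × 10^-10
Ka = Kw/Kb = 1.0×10^-14 / 4.47 × 10^-10 = 2.24 × 10^-5
Ka = [H+]²/(0.35 − [H+]) = 2.24 × 10^-5
Since Ka ≪ C₀, [H+] ≈ √(Ka·C₀) = 2.80 × 10^-3 M.
([H+]/C₀ = 0.8% < 5%, so the approximation holds.)
pH = −log(2.80 × 10^-3) = 2.55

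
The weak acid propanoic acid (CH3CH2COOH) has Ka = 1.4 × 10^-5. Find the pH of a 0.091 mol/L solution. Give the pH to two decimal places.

pH = 2.95

CH3CH2COOH ⇌ CH3CH2COO- + H+
Let x = [H+] at equilibrium. Ka = x²/(0.091 − x).
Since Ka ≪ C₀, x ≈ √(Ka·C₀) = 1.13 × 10^-3 M.
pH = −log[H+] = −log(1.13 × 10^-3) = 2.95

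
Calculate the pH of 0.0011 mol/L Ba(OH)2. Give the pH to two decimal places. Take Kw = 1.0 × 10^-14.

pH = 11.34

Ba(OH)2 is a strong base (each formula unit releases 2 OH-); [OH-] = 0.0022 M.
pOH = -log(0.0022) = 2.66
pH = 14.00 - 2.66 = 11.34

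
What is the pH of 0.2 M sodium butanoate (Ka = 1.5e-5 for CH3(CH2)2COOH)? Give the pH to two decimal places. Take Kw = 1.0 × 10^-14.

pH = 9.06

CH3(CH2)2COO- is the conjugate base of the weak acid CH3(CH2)2COOH.
Kb = Kw/Ka = 1.0×10^-14 / 1.5 × 10^-5 = 6.67 × 10^-10
From the ICE table, Kb = x²/(0.2 − x) = 6.67 × 10^-10.
Neglecting x in the denominator: x = √(6.67 × 10^-10 × 0.2) = 1.15 × 10^-5 M
pOH = −log(1.15 × 10^-5) = 4.94; pH = 14.00 − 4.94 = 9.06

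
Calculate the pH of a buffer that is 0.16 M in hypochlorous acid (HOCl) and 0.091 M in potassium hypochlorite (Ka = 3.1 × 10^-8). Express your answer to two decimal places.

pKa = −log(3.1 × 10^-8) = 7.509
Using pH = pKa + log([base]/[acid]) with [base]/[acid] = 0.091/0.16:
pH = 7.509 + (-0.245) = 7.26

pH = 7.26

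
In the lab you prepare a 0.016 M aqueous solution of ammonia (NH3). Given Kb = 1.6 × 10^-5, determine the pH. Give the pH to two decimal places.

pH = 10.70

NH3 + H2O ⇌ NH4+ + OH-
Let x = [OH-] at equilibrium. Kb = x²/(0.016 − x).
Since Kb ≪ C₀, x ≈ √(Kb·C₀) = 5.06 × 10^-4 M.
(x/C₀ = 3.2% < 5%, so the approximation holds.)
pOH = 3.30, so pH = 14.00 − pOH = 10.70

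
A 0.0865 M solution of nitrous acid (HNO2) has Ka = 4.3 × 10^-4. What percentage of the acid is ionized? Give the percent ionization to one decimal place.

HNO2 ⇌ NO2- + H+; let x = [H+] at equilibrium.
Solve x² + 0.00043x − 3.72e-05 = 0 → x = 5.89 × 10^-3 M
Fraction ionized = 5.89 × 10^-3 / 0.0865 = 0.0681 → 6.8%

6.8%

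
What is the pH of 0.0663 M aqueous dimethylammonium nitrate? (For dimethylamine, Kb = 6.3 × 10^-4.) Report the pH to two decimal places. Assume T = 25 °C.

(CH3)2NH2+ is the conjugate acid of the weak base (CH3)2NH.
Ka = Kw/Kb = 1.0×10^-14 / 6.3 × 10^-4 = 1.59 × 10^-11
Ka = x²/(0.0663 − x) = 1.59 × 10^-11
Assume x ≪ 0.0663: x ≈ √(1.59 × 10^-11 × 0.0663) = 1.03 × 10^-6 M
pH = −log(1.03 × 10^-6) = 5.99

pH = 5.99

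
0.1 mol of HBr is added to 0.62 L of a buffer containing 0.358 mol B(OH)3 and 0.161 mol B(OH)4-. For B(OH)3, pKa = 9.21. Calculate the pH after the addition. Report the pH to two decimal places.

Added H+ converts B(OH)4- to B(OH)3: B(OH)3 → 0.458 mol, B(OH)4- → 0.061 mol.
Henderson–Hasselbalch with mole ratio 0.061/0.458: pH = 9.21 + (-0.876)

pH = 8.33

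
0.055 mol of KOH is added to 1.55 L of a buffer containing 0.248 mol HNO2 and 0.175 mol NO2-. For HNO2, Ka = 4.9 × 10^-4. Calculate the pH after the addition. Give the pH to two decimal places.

OH- converts HNO2 to NO2-: HNO2 → 0.193 mol, NO2- → 0.23 mol.
pKa = −log(4.9 × 10^-4) = 3.310
Henderson–Hasselbalch with mole ratio 0.23/0.193: pH = 3.310 + (+0.076)

pH = 3.39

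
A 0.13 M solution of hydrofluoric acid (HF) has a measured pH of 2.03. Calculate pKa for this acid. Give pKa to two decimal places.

pKa = 3.14

[H+] = 10^(-2.03) = 9.33 × 10^-3 M
At equilibrium [HA] = 0.13 − 9.33 × 10^-3 = 1.21 × 10^-1 M
Ka = [H+][A-]/[HA] = (9.33 × 10^-3)² / 1.21 × 10^-1 = 7.19 × 10^-4
pKa = -log(7.19 × 10^-4) = 3.14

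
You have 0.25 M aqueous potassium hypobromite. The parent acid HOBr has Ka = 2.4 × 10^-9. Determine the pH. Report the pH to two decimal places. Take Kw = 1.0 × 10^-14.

pH = 11.01

OBr- is the conjugate base of the weak acid HOBr.
Kb = Kw/Ka = 1.0×10^-14 / 2.4 × 10^-9 = 4.17 × 10^-6
Kb = x²/(0.25 − x) = 4.17 × 10^-6
Assume x ≪ 0.25: x ≈ √(4.17 × 10^-6 × 0.25) = 1.02 × 10^-3 M
pOH = −log(1.02 × 10^-3) = 2.99; pH = 14.00 − 2.99 = 11.01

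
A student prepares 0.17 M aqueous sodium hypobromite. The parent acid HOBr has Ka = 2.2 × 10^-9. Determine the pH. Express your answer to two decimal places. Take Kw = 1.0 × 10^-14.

OBr- is the conjugate base of the weak acid HOBr.
Kb = Kw/Ka = 1.0×10^-14 / 2.2 × 10^-9 = 4.55 × 10^-6
From the ICE table, Kb = [OH-]²/(0.17 − [OH-]) = 4.55 × 10^-6.
Neglecting [OH-] in the denominator: [OH-] = √(4.55 × 10^-6 × 0.17) = 8.79 × 10^-4 M
pOH = −log(8.79 × 10^-4) = 3.06; pH = 14.00 − 3.06 = 10.94

pH = 10.94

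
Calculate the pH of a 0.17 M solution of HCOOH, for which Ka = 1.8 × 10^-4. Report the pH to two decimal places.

HCOOH ⇌ HCOO- + H+
From the ICE table, Ka = [H+]²/(0.17 − [H+]) = 1.8 × 10^-4.
Assume [H+] ≪ 0.17: [H+] ≈ √(1.8 × 10^-4 × 0.17) = 5.53 × 10^-3 M
Check: 3.3% ionized — well under 5%, approximation valid.
pH = −log[H+] = −log(5.53 × 10^-3) = 2.26

pH = 2.26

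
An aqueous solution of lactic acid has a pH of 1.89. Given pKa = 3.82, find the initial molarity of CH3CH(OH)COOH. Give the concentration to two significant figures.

[H+] = 10^(-1.89) = 1.29 × 10^-2 M = x
Ka = 10^(−3.82) = 1.51 × 10^-4
Ka = x²/(C₀ − x) ⇒ C₀ = x + x²/Ka
C₀ = 1.29 × 10^-2 + (1.29 × 10^-2)²/(1.51 × 10^-4) = 1.11 M

C₀ = 1.1 M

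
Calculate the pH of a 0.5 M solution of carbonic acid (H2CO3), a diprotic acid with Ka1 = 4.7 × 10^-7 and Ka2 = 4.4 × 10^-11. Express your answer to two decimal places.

pH = 3.31

Since Ka1 ≫ Ka2, the first ionization dominates [H+].
Ka1 = x²/(0.5 − x) = 4.7 × 10^-7
x ≈ √(4.7 × 10^-7 × 0.5) = 4.85 × 10^-4 M
pH = −log(4.85 × 10^-4) = 3.31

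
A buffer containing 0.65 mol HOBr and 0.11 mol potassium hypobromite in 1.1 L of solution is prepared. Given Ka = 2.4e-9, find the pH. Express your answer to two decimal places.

pH = 7.85

pKa = −log(2.4 × 10^-9) = 8.620
Henderson–Hasselbalch: pH = pKa + log([OBr-]/[HOBr]) = 8.620 + log(0.11/0.65)
pH = 8.620 + (-0.772) = 7.85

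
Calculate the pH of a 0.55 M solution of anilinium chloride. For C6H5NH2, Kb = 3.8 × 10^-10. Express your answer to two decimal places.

pH = 2.42

C6H5NH3+ is the conjugate acid of the weak base C6H5NH2.
Ka = Kw/Kb = 1.0×10^-14 / 3.8 × 10^-10 = 2.63 × 10^-5
Let x = [H+] at equilibrium. Ka = x²/(0.55 − x).
Since Ka ≪ C₀, x ≈ √(Ka·C₀) = 3.80 × 10^-3 M.
(x/C₀ = 0.69% < 5%, so the approximation holds.)
pH = −log(3.80 × 10^-3) = 2.42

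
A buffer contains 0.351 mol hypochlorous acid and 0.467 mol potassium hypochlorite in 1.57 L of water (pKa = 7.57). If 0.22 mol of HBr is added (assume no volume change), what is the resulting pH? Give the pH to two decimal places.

pH = 7.21

Added H+ converts OCl- to HOCl: HOCl → 0.571 mol, OCl- → 0.247 mol.
pH = pKa + log([A⁻]/[HA]) = 7.57 + log(0.247/0.571) = 7.57 -0.364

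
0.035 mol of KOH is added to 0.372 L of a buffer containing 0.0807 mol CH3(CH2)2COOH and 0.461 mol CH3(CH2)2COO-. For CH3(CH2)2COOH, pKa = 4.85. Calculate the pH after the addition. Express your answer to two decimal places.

After neutralization: n(CH3(CH2)2COOH) = 0.0457 mol, n(CH3(CH2)2COO-) = 0.496 mol.
pH = pKa + log([A⁻]/[HA]) = 4.85 + log(0.496/0.0457) = 4.85 +1.036

pH = 5.89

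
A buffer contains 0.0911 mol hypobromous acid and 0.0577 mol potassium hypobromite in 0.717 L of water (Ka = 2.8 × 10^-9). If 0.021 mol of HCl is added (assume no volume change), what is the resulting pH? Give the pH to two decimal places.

pH = 8.07

After neutralization: n(HOBr) = 0.112 mol, n(OBr-) = 0.0367 mol.
pKa = −log(2.8 × 10^-9) = 8.553
pH = pKa + log([A⁻]/[HA]) = 8.553 + log(0.0367/0.112) = 8.553 -0.485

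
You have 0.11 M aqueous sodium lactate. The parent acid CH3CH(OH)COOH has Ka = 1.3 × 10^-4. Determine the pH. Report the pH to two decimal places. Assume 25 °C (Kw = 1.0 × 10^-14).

CH3CH(OH)COO- is the conjugate base of the weak acid CH3CH(OH)COOH.
Kb = Kw/Ka = 1.0×10^-14 / 1.3 × 10^-4 = 7.69 × 10^-11
From the ICE table, Kb = [OH-]²/(0.11 − [OH-]) = 7.69 × 10^-11.
Neglecting [OH-] in the denominator: [OH-] = √(7.69 × 10^-11 × 0.11) = 2.91 × 10^-6 M
pOH = −log(2.91 × 10^-6) = 5.54; pH = 14.00 − 5.54 = 8.46

pH = 8.46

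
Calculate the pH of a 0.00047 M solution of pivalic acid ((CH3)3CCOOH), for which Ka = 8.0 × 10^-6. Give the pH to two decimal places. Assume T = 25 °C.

pH = 4.24

(CH3)3CCOOH ⇌ (CH3)3CCOO- + H+
From the ICE table, Ka = [H+]²/(0.00047 − [H+]) = 8.0 × 10^-6.
[H+] is not negligible relative to C₀; solve [H+]² + 8e-06·[H+] − 3.76e-09 = 0.
[H+] = [−8e-06 + √(8e-06² + 1.5e-08)]/2 = 5.74 × 10^-5 M
pH = −log[H+] = −log(5.74 × 10^-5) = 4.24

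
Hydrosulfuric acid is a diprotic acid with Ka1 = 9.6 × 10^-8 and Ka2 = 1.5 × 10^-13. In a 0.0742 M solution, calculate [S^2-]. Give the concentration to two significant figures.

First ionization gives [H+] ≈ [HS-] = 8.44 × 10^-5 M.
Second step: Ka2 = [H+][S^2-]/[HS-] ≈ [S^2-] (since [H+] ≈ [HS-]).
So [S^2-] ≈ Ka2.

1.5 × 10^-13 M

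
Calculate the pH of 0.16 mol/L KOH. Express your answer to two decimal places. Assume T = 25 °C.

pH = 13.20

KOH is a strong base; [OH-] = 0.16 M.
pOH = -log(0.16) = 0.80
pH = 14.00 - 0.80 = 13.20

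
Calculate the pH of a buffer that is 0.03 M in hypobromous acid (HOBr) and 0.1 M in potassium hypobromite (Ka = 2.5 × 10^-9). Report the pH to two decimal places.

pH = 9.12

pKa = −log(2.5 × 10^-9) = 8.602
pH = pKa + log([A⁻]/[HA]) = 8.602 + log(0.1/0.03)
pH = 8.602 + (+0.523) = 9.12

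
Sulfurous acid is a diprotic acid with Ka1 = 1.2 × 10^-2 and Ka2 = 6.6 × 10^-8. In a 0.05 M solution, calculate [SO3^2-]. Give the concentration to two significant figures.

First ionization gives [H+] ≈ [HSO3-] = 1.92 × 10^-2 M.
Second step: Ka2 = [H+][SO3^2-]/[HSO3-] ≈ [SO3^2-] (since [H+] ≈ [HSO3-]).
So [SO3^2-] ≈ Ka2.

6.6 × 10^-8 M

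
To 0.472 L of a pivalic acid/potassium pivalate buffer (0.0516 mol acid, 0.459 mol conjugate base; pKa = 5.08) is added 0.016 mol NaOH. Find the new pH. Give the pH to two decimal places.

After neutralization: n((CH3)3CCOOH) = 0.0356 mol, n((CH3)3CCOO-) = 0.475 mol.
pH = pKa + log([A⁻]/[HA]) = 5.08 + log(0.475/0.0356) = 5.08 +1.125

pH = 6.21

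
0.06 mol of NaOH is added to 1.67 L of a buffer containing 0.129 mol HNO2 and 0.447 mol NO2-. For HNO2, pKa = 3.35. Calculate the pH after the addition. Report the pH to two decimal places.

pH = 4.22

After neutralization: n(HNO2) = 0.069 mol, n(NO2-) = 0.507 mol.
pH = pKa + log(n_NO2-/n_HNO2) = 3.35 + log(0.507/0.069) = 3.35 + (+0.866)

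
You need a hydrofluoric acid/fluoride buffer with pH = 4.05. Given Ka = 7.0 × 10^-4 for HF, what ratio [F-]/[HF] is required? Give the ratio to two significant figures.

ratio = 7.9

pKa = -log(7.0 × 10^-4) = 3.155
pH = pKa + log(r) ⇒ log(r) = 4.05 − 3.155 = +0.895
r = [F-]/[HF] = 10^(+0.895) = 7.85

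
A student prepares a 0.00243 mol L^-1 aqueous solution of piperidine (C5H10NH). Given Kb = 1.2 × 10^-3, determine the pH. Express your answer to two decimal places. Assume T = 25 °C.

C5H10NH + H2O ⇌ C5H10NH2+ + OH-
Kb = [OH-]²/(0.00243 − [OH-]) = 1.2 × 10^-3
Here C₀/Kb ≈ 2.02, so the small-[OH-] approximation fails. Use the quadratic:
[OH-] = [−0.0012 + √(0.0012² + 1.17e-05)]/2 = 1.21 × 10^-3 M
pOH = −log(1.21 × 10^-3) = 2.92; pH = 14.00 − 2.92 = 11.08

pH = 11.08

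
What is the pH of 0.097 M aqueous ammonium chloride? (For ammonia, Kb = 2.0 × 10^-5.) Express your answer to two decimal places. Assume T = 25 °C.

pH = 5.16

NH4+ is the conjugate acid of the weak base NH3.
Ka = Kw/Kb = 1.0×10^-14 / 2.0 × 10^-5 = 5.00 × 10^-10
From the ICE table, Ka = x²/(0.097 − x) = 5.00 × 10^-10.
Assume x ≪ 0.097: x ≈ √(5.00 × 10^-10 × 0.097) = 6.96 × 10^-6 M
(x/C₀ = 0.0072% < 5%, so the approximation holds.)
pH = −log[H+] = −log(6.96 × 10^-6) = 5.16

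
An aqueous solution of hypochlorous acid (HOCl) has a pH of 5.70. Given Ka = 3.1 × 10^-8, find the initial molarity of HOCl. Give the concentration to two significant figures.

C₀ = 1.3 × 10^-4 M

[H+] = 10^(-5.70) = 2.00 × 10^-6 M = x
Ka = x²/(C₀ − x) ⇒ C₀ = x + x²/Ka
C₀ = 2.00 × 10^-6 + (2.00 × 10^-6)²/(3.1 × 10^-8) = 1.31 × 10^-4 M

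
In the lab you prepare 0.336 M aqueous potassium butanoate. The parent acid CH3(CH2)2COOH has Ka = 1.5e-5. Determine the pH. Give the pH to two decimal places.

pH = 9.18

CH3(CH2)2COO- is the conjugate base of the weak acid CH3(CH2)2COOH.
Kb = Kw/Ka = 1.0×10^-14 / 1.5 × 10^-5 = 6.67 × 10^-10
Kb = [OH-]²/(0.336 − [OH-]) = 6.67 × 10^-10
Since Kb ≪ C₀, [OH-] ≈ √(Kb·C₀) = 1.50 × 10^-5 M.
([OH-]/C₀ = 0.0045% < 5%, so the approximation holds.)
pOH = −log(1.50 × 10^-5) = 4.82; pH = 14.00 − 4.82 = 9.18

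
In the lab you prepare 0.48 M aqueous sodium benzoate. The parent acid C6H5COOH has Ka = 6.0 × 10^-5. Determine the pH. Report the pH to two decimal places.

C6H5COO- is the conjugate base of the weak acid C6H5COOH.
Kb = Kw/Ka = 1.0×10^-14 / 6.0 × 10^-5 = 1.67 × 10^-10
From the ICE table, Kb = [OH-]²/(0.48 − [OH-]) = 1.67 × 10^-10.
Neglecting [OH-] in the denominator: [OH-] = √(1.67 × 10^-10 × 0.48) = 8.95 × 10^-6 M
([OH-]/C₀ = 0.0019% < 5%, so the approximation holds.)
pOH = −log(8.95 × 10^-6) = 5.05; pH = 14.00 − 5.05 = 8.95

pH = 8.95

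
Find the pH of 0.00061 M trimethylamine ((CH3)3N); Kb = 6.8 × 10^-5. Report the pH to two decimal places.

pH = 10.24

(CH3)3N + H2O ⇌ (CH3)3NH+ + OH-
Let x = [OH-] at equilibrium. Kb = x²/(0.00061 − x).
Here C₀/Kb ≈ 8.97, so the small-x approximation fails. Use the quadratic:
x = [−6.8e-05 + √(6.8e-05² + 1.66e-07)]/2 = 1.72 × 10^-4 M
pOH = −log(1.72 × 10^-4) = 3.76; pH = 14.00 − 3.76 = 10.24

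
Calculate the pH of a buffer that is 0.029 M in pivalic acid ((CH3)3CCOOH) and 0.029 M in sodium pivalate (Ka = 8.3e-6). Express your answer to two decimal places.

pKa = −log(8.3 × 10^-6) = 5.081
Henderson–Hasselbalch: pH = pKa + log([(CH3)3CCOO-]/[(CH3)3CCOOH]) = 5.081 + log(0.029/0.029)
pH = 5.081 + (+0.000) = 5.08

pH = 5.08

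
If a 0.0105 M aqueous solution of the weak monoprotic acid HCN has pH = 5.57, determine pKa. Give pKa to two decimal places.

pKa = 9.16

[H+] = 10^(-5.57) = 2.69 × 10^-6 M
At equilibrium [HA] = 0.0105 − 2.69 × 10^-6 = 1.05 × 10^-2 M
Ka = [H+][A-]/[HA] = (2.69 × 10^-6)² / 1.05 × 10^-2 = 6.89 × 10^-10
pKa = -log(6.89 × 10^-10) = 9.16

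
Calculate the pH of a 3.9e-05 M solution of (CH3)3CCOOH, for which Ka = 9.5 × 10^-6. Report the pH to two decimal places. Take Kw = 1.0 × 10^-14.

(CH3)3CCOOH ⇌ (CH3)3CCOO- + H+
From the ICE table, Ka = x²/(3.9e-05 − x) = 9.5 × 10^-6.
Here C₀/Ka ≈ 4.11, so the small-x approximation fails. Use the quadratic:
x = (−Ka + √(Ka² + 4·Ka·C₀))/2 = 1.51 × 10^-5 M
pH = −log[H+] = −log(1.51 × 10^-5) = 4.82

pH = 4.82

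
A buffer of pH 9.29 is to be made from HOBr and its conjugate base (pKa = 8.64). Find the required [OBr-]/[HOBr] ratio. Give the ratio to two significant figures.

pH = pKa + log(r) ⇒ log(r) = 9.29 − 8.64 = +0.65
r = [OBr-]/[HOBr] = 10^(+0.65) = 4.47

ratio = 4.5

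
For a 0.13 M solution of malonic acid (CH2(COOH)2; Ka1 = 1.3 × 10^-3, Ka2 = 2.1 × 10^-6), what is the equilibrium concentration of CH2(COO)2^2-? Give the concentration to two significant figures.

2.1 × 10^-6 M

First ionization gives [H+] ≈ [CH2(COOH)COO-] = 1.24 × 10^-2 M.
Second step: Ka2 = [H+][CH2(COO)2^2-]/[CH2(COOH)COO-] ≈ [CH2(COO)2^2-] (since [H+] ≈ [CH2(COOH)COO-]).
So [CH2(COO)2^2-] ≈ Ka2.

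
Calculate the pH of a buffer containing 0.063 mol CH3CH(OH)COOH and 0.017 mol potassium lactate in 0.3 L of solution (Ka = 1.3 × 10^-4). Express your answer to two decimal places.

pH = 3.32

pKa = −log(1.3 × 10^-4) = 3.886
Henderson–Hasselbalch: pH = pKa + log([CH3CH(OH)COO-]/[CH3CH(OH)COOH]) = 3.886 + log(0.017/0.063)
pH = 3.886 + (-0.569) = 3.32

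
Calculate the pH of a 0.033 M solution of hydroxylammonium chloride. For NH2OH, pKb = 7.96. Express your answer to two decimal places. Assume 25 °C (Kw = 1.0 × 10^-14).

NH3OH+ is the conjugate acid of the weak base NH2OH.
Kb = 10^(−7.96) = 1.10 × 10^-8
Ka = Kw/Kb = 1.0×10^-14 / 1.10 × 10^-8 = 9.09 × 10^-7
Ka = x²/(0.033 − x) = 9.09 × 10^-7
Assume x ≪ 0.033: x ≈ √(9.09 × 10^-7 × 0.033) = 1.73 × 10^-4 M
Check: 0.52% ionized — well under 5%, approximation valid.
pH = −log[H+] = −log(1.73 × 10^-4) = 3.76

pH = 3.76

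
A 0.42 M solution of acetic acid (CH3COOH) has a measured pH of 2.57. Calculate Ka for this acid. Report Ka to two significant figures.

[H+] = 10^(-2.57) = 2.69 × 10^-3 M
At equilibrium [HA] = 0.42 − 2.69 × 10^-3 = 4.17 × 10^-1 M
Ka = [H+][A-]/[HA] = (2.69 × 10^-3)² / 4.17 × 10^-1 = 1.7 × 10^-5

Ka = 1.7 × 10^-5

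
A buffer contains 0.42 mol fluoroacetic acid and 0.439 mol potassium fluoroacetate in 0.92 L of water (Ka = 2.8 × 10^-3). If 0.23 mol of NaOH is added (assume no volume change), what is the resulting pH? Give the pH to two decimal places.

OH- converts FCH2COOH to FCH2COO-: FCH2COOH → 0.19 mol, FCH2COO- → 0.669 mol.
pKa = −log(2.8 × 10^-3) = 2.553
Henderson–Hasselbalch with mole ratio 0.669/0.19: pH = 2.553 + (+0.547)

pH = 3.10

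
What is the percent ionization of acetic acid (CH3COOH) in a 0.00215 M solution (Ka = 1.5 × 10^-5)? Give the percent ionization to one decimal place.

8.0%

CH3COOH ⇌ CH3COO- + H+; let x = [H+] at equilibrium.
Solve x² + 1.5e-05x − 3.23e-08 = 0 → x = 1.72 × 10^-4 M
% ionization = x/C₀ × 100% = 1.72 × 10^-4/0.00215 × 100% = 8.0%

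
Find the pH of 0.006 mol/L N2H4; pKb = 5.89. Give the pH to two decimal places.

N2H4 + H2O ⇌ N2H5+ + OH-
Kb = 10^(−5.89) = 1.29 × 10^-6
From the ICE table, Kb = [OH-]²/(0.006 − [OH-]) = 1.29 × 10^-6.
Assume [OH-] ≪ 0.006: [OH-] ≈ √(1.29 × 10^-6 × 0.006) = 8.80 × 10^-5 M
pOH = −log(8.80 × 10^-5) = 4.06; pH = 14.00 − 4.06 = 9.94

pH = 9.94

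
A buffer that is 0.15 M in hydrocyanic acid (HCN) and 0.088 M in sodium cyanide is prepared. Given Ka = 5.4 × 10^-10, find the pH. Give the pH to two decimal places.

pKa = −log(5.4 × 10^-10) = 9.268
Henderson–Hasselbalch: pH = pKa + log([CN-]/[HCN]) = 9.268 + log(0.088/0.15)
pH = 9.268 + (-0.232) = 9.04

pH = 9.04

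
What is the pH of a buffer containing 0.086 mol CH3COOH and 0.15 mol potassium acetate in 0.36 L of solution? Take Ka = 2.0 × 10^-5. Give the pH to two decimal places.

pKa = −log(2.0 × 10^-5) = 4.699
Henderson–Hasselbalch: pH = pKa + log([CH3COO-]/[CH3COOH]) = 4.699 + log(0.15/0.086)
pH = 4.699 + (+0.242) = 4.94

pH = 4.94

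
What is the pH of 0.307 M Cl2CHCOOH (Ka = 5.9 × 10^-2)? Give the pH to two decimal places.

Cl2CHCOOH ⇌ Cl2CHCOO- + H+
From the ICE table, Ka = x²/(0.307 − x) = 5.9 × 10^-2.
Here C₀/Ka ≈ 5.2, so the small-x approximation fails. Use the quadratic:
x = [−0.059 + √(0.059² + 0.0725)]/2 = 1.08 × 10^-1 M
pH = −log[H+] = −log(1.08 × 10^-1) = 0.97

pH = 0.97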